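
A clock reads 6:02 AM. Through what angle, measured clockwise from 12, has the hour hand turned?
The hour hand moves 30 degrees per hour and 0.5 degrees per minute.
At 6:02: (6) x 30 + 2 x 0.5 = 180 + 1 = 181 degrees

Final answer: 181 degrees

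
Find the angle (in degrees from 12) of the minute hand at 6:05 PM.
The minute hand moves 6 degrees per minute.
At 6:05: 5 x 6 = 30 degrees

Final answer: 30 degrees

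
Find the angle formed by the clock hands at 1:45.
Hour hand position: 1 x 30 + 45 x 0.5 = 52.5 degrees
Minute hand position: 45 x 6 = 270 degrees
Difference: |52.5 - 270| = 217.5 degrees
Since 217.5 > 180, the smaller angle is 360 - 217.5 = 142.5 degrees

Final answer: 142.5 degrees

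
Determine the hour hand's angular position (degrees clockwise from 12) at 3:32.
The hour hand moves 30 degrees per hour and 0.5 degrees per minute.
At 3:32: (3) x 30 + 32 x 0.5 = 90 + 16 = 106 degrees

Final answer: 106 degrees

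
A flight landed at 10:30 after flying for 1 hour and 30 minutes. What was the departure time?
Starting time: 10:30 = 630 total minutes past 12:00
Subtracting: 1 hour and 30 minutes = 90 minutes
630 - 90 = 540 minutes
= 9 hours past 12:00 = 9:00

Final answer: 9:00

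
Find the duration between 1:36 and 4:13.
From 1:36 to 4:13:
(4 x 60 + 13) - (1 x 60 + 36) = 253 - 96 = 157 minutes
= 2 hours and 37 minutes

Final answer: 2 hours and 37 minutes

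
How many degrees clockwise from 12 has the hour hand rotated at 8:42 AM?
The hour hand moves 30 degrees per hour and 0.5 degrees per minute.
At 8:42: (8) x 30 + 42 x 0.5 = 240 + 21 = 261 degrees

Final answer: 261 degrees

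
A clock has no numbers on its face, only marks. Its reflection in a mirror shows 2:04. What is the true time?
Reflection across the vertical (12-6) axis maps a hand at angle A degrees to (360 - A) degrees, which sends a reading of T minutes past 12:00 to (720 - T) minutes past 12:00.
Mirror reads 2:04 = 124 minutes past 12:00.
Actual time: (720 - 124) mod 720 = 596 minutes = 9:56.

Final answer: 9:56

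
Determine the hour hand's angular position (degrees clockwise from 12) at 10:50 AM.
The hour hand moves 30 degrees per hour and 0.5 degrees per minute.
At 10:50: (10) x 30 + 50 x 0.5 = 300 + 25 = 325 degrees

Final answer: 325 degrees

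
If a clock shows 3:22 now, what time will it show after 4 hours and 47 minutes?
Starting time: 3:22
Adding 47 minutes to 22 minutes: 22 + 47 = 69 minutes = 1 hour and 9 minutes
Adding 4 hours: 3 + 4 + 1 (carry) = 8
Final time: 8:09

Final answer: 8:09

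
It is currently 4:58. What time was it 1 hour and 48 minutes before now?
Starting time: 4:58 = 298 total minutes past 12:00
Subtracting: 1 hour and 48 minutes = 108 minutes
298 - 108 = 190 minutes
= 3 hours and 10 minutes past 12:00 = 3:10

Final answer: 3:10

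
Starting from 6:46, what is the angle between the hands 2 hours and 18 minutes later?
First find the time 2 hours and 18 minutes after 6:46.
Total minutes: 6 x 60 + 46 + 2 x 60 + 18 = 544.
544 mod 720 = 544 minutes = 9:04.
Now compute the angle at 9:04:
Hour hand: 9 x 30 + 4 x 0.5 = 272 degrees
Minute hand: 4 x 6 = 24 degrees
Difference: |272 - 24| = 248 degrees
Smaller angle: 360 - 248 = 112 degrees

Final answer: 112 degrees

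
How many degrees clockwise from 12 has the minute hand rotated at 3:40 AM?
The minute hand moves 6 degrees per minute.
At 3:40: 40 x 6 = 240 degrees

Final answer: 240 degrees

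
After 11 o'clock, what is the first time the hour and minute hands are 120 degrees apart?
At t minutes past 11:00, the hour hand is at 30 x 11 + 0.5t degrees and the minute hand is at 6t degrees.
The smaller angle between them is 120 degrees when |30H - 5.5t| = 120 or |30H - 5.5t| = 240.
With H = 11, solve 30 x 11 - 5.5t = +/- target for each target:
  t = (30 x 11 - 120) / 5.5 = 38.18
  t = (30 x 11 + 120) / 5.5 = 81.82 (outside (0, 60))
  t = (30 x 11 - 240) / 5.5 = 16.36
  t = (30 x 11 + 240) / 5.5 = 103.64 (outside (0, 60))
Valid solutions in (0, 60): {16.36, 38.18} minutes.
The first occurrence is t = 16.36 minutes.
The hands form a 120-degree angle at 16.36 minutes past 11:00.

Final answer: 16.36 minutes past 11:00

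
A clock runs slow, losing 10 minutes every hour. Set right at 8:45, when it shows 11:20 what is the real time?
For every 60 true minutes, the faulty clock advances 50 minutes, so 1 faulty-clock minute corresponds to 60/50 true minutes.
From 8:45 to 11:20 on the faulty dial is 155 minutes.
True elapsed: 155 x 60/50 = 186 minutes = 3 hours and 6 minutes.
True time: 8:45 + 3 hours and 6 minutes = 11:51.

Final answer: 11:51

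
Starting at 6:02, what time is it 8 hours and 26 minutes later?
Starting time: 6:02
Adding 26 minutes to 2 minutes: 2 + 26 = 28 minutes
Adding 8 hours: 6 + 8 = 14 - 12 = 2
Final time: 2:28

Final answer: 2:28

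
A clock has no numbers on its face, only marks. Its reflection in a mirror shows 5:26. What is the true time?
Reflection across the vertical (12-6) axis maps a hand at angle A degrees to (360 - A) degrees, which sends a reading of T minutes past 12:00 to (720 - T) minutes past 12:00.
Mirror reads 5:26 = 326 minutes past 12:00.
Actual time: (720 - 326) mod 720 = 394 minutes = 6:34.

Final answer: 6:34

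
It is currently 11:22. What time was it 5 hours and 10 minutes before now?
Starting time: 11:22 = 682 total minutes past 12:00
Subtracting: 5 hours and 10 minutes = 310 minutes
682 - 310 = 372 minutes
= 6 hours and 12 minutes past 12:00 = 6:12

Final answer: 6:12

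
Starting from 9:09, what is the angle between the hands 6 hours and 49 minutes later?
First find the time 6 hours and 49 minutes after 9:09.
Total minutes: 9 x 60 + 9 + 6 x 60 + 49 = 958.
958 mod 720 = 238 minutes = 3:58.
Now compute the angle at 3:58:
Hour hand: 3 x 30 + 58 x 0.5 = 119 degrees
Minute hand: 58 x 6 = 348 degrees
Difference: |119 - 348| = 229 degrees
Smaller angle: 360 - 229 = 131 degrees

Final answer: 131 degrees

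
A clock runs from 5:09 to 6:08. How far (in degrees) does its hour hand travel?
The hour hand moves 0.5 degrees per minute.
Time elapsed: 6:08 - 5:09 = 59 minutes
Angular displacement: 59 x 0.5 = 29.5 degrees

Final answer: 29.5 degrees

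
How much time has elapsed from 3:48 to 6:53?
From 3:48 to 6:53:
(6 x 60 + 53) - (3 x 60 + 48) = 413 - 228 = 185 minutes
= 3 hours and 5 minutes

Final answer: 3 hours and 5 minutes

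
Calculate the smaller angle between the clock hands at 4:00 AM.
Hour hand position: 4 x 30 + 0 x 0.5 = 120 degrees
Minute hand position: 0 x 6 = 0 degrees
Difference: |120 - 0| = 120 degrees
The angle between the hands is 120 degrees

Final answer: 120 degrees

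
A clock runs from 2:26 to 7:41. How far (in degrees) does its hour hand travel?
The hour hand moves 0.5 degrees per minute.
Time elapsed: 7:41 - 2:26 = 315 minutes
Angular displacement: 315 x 0.5 = 157.5 degrees

Final answer: 157.5 degrees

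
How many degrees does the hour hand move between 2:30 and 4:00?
The hour hand moves 0.5 degrees per minute.
Time elapsed: 4:00 - 2:30 = 90 minutes
Angular displacement: 90 x 0.5 = 45 degrees

Final answer: 45 degrees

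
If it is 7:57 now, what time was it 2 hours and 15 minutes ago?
Starting time: 7:57 = 477 total minutes past 12:00
Subtracting: 2 hours and 15 minutes = 135 minutes
477 - 135 = 342 minutes
= 5 hours and 42 minutes past 12:00 = 5:42

Final answer: 5:42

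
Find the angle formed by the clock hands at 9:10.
Hour hand position: 9 x 30 + 10 x 0.5 = 275 degrees
Minute hand position: 10 x 6 = 60 degrees
Difference: |275 - 60| = 215 degrees
Since 215 > 180, the smaller angle is 360 - 215 = 145 degrees

Final answer: 145 degrees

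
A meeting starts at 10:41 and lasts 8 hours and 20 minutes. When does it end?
Starting time: 10:41
Adding 20 minutes to 41 minutes: 41 + 20 = 61 minutes = 1 hour and 1 minute
Adding 8 hours: 10 + 8 + 1 (carry) = 19 - 12 = 7
Final time: 7:01

Final answer: 7:01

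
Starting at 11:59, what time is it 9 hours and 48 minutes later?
Starting time: 11:59
Adding 48 minutes to 59 minutes: 59 + 48 = 107 minutes = 1 hour and 47 minutes
Adding 9 hours: 11 + 9 + 1 (carry) = 21 - 12 = 9
Final time: 9:47

Final answer: 9:47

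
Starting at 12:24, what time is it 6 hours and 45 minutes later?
Starting time: 12:24
Adding 45 minutes to 24 minutes: 24 + 45 = 69 minutes = 1 hour and 9 minutes
Adding 6 hours: 12 + 6 + 1 (carry) = 19 - 12 = 7
Final time: 7:09

Final answer: 7:09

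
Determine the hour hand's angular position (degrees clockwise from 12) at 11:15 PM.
The hour hand moves 30 degrees per hour and 0.5 degrees per minute.
At 11:15: (11) x 30 + 15 x 0.5 = 330 + 7.5 = 337.5 degrees

Final answer: 337.5 degrees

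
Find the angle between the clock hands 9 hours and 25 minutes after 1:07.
First find the time 9 hours and 25 minutes after 1:07.
Total minutes: 1 x 60 + 7 + 9 x 60 + 25 = 632.
632 mod 720 = 632 minutes = 10:32.
Now compute the angle at 10:32:
Hour hand: 10 x 30 + 32 x 0.5 = 316 degrees
Minute hand: 32 x 6 = 192 degrees
Difference: |316 - 192| = 124 degrees
The angle is 124 degrees

Final answer: 124 degrees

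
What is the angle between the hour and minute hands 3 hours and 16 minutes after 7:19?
First find the time 3 hours and 16 minutes after 7:19.
Total minutes: 7 x 60 + 19 + 3 x 60 + 16 = 635.
635 mod 720 = 635 minutes = 10:35.
Now compute the angle at 10:35:
Hour hand: 10 x 30 + 35 x 0.5 = 317.5 degrees
Minute hand: 35 x 6 = 210 degrees
Difference: |317.5 - 210| = 107.5 degrees
The angle is 107.5 degrees

Final answer: 107.5 degrees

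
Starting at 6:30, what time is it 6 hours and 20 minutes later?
Starting time: 6:30
Adding 20 minutes to 30 minutes: 30 + 20 = 50 minutes
Adding 6 hours: 6 + 6 = 12
Final time: 12:50

Final answer: 12:50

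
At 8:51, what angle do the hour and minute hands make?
Hour hand position: 8 x 30 + 51 x 0.5 = 265.5 degrees
Minute hand position: 51 x 6 = 306 degrees
Difference: |265.5 - 306| = 40.5 degrees
The angle between the hands is 40.5 degrees

Final answer: 40.5 degrees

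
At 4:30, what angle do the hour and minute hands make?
Hour hand position: 4 x 30 + 30 x 0.5 = 135 degrees
Minute hand position: 30 x 6 = 180 degrees
Difference: |135 - 180| = 45 degrees
The angle between the hands is 45 degrees

Final answer: 45 degrees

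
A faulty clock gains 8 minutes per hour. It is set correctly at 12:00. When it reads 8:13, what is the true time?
For every 60 true minutes, the faulty clock advances 68 minutes, so 1 faulty-clock minute corresponds to 60/68 true minutes.
From 12:00 to 8:13 on the faulty dial is 493 minutes.
True elapsed: 493 x 60/68 = 435 minutes = 7 hours and 15 minutes.
True time: 12:00 + 7 hours and 15 minutes = 7:15.

Final answer: 7:15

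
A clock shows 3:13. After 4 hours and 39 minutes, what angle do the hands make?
First find the time 4 hours and 39 minutes after 3:13.
Total minutes: 3 x 60 + 13 + 4 x 60 + 39 = 472.
472 mod 720 = 472 minutes = 7:52.
Now compute the angle at 7:52:
Hour hand: 7 x 30 + 52 x 0.5 = 236 degrees
Minute hand: 52 x 6 = 312 degrees
Difference: |236 - 312| = 76 degrees
The angle is 76 degrees

Final answer: 76 degrees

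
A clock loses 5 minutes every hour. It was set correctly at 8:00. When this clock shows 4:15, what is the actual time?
For every 60 true minutes, the faulty clock advances 55 minutes, so 1 faulty-clock minute corresponds to 60/55 true minutes.
From 8:00 to 4:15 on the faulty dial is 495 minutes.
True elapsed: 495 x 60/55 = 540 minutes = 9 hours.
True time: 8:00 + 9 hours = 5:00.

Final answer: 5:00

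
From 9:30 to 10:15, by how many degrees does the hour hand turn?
The hour hand moves 0.5 degrees per minute.
Time elapsed: 10:15 - 9:30 = 45 minutes
Angular displacement: 45 x 0.5 = 22.5 degrees

Final answer: 22.5 degrees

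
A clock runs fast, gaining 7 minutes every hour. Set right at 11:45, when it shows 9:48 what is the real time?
For every 60 true minutes, the faulty clock advances 67 minutes, so 1 faulty-clock minute corresponds to 60/67 true minutes.
From 11:45 to 9:48 on the faulty dial is 603 minutes.
True elapsed: 603 x 60/67 = 540 minutes = 9 hours.
True time: 11:45 + 9 hours = 8:45.

Final answer: 8:45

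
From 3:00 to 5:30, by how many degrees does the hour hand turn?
The hour hand moves 0.5 degrees per minute.
Time elapsed: 5:30 - 3:00 = 150 minutes
Angular displacement: 150 x 0.5 = 75 degrees

Final answer: 75 degrees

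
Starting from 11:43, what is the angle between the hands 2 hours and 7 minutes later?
First find the time 2 hours and 7 minutes after 11:43.
Total minutes: 11 x 60 + 43 + 2 x 60 + 7 = 830.
830 mod 720 = 110 minutes = 1:50.
Now compute the angle at 1:50:
Hour hand: 1 x 30 + 50 x 0.5 = 55 degrees
Minute hand: 50 x 6 = 300 degrees
Difference: |55 - 300| = 245 degrees
Smaller angle: 360 - 245 = 115 degrees

Final answer: 115 degrees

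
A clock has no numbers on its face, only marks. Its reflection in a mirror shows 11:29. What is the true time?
Reflection across the vertical (12-6) axis maps a hand at angle A degrees to (360 - A) degrees, which sends a reading of T minutes past 12:00 to (720 - T) minutes past 12:00.
Mirror reads 11:29 = 689 minutes past 12:00.
Actual time: (720 - 689) mod 720 = 31 minutes = 12:31.

Final answer: 12:31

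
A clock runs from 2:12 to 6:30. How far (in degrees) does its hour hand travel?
The hour hand moves 0.5 degrees per minute.
Time elapsed: 6:30 - 2:12 = 258 minutes
Angular displacement: 258 x 0.5 = 129 degrees

Final answer: 129 degrees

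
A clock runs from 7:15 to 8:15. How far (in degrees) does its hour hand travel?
The hour hand moves 0.5 degrees per minute.
Time elapsed: 8:15 - 7:15 = 60 minutes
Angular displacement: 60 x 0.5 = 30 degrees

Final answer: 30 degrees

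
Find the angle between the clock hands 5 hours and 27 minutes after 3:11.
First find the time 5 hours and 27 minutes after 3:11.
Total minutes: 3 x 60 + 11 + 5 x 60 + 27 = 518.
518 mod 720 = 518 minutes = 8:38.
Now compute the angle at 8:38:
Hour hand: 8 x 30 + 38 x 0.5 = 259 degrees
Minute hand: 38 x 6 = 228 degrees
Difference: |259 - 228| = 31 degrees
The angle is 31 degrees

Final answer: 31 degrees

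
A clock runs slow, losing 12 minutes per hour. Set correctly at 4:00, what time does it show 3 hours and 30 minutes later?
For every 60 true minutes, the faulty clock advances 60 - 12 = 48 minutes.
True elapsed: 3 hours and 30 minutes = 210 minutes.
Faulty clock advances: 210 x 48/60 = 168 minutes (drift: 42 minutes behind).
Shown time: 4:00 + 168 minutes = 6:48.

Final answer: 6:48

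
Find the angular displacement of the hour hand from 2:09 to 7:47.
The hour hand moves 0.5 degrees per minute.
Time elapsed: 7:47 - 2:09 = 338 minutes
Angular displacement: 338 x 0.5 = 169 degrees

Final answer: 169 degrees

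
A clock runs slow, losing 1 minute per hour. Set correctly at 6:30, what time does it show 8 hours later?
For every 60 true minutes, the faulty clock advances 60 - 1 = 59 minutes.
True elapsed: 8 hours = 480 minutes.
Faulty clock advances: 480 x 59/60 = 472 minutes (drift: 8 minutes behind).
Shown time: 6:30 + 472 minutes = 2:22.

Final answer: 2:22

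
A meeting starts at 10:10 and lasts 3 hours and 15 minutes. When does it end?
Starting time: 10:10
Adding 15 minutes to 10 minutes: 10 + 15 = 25 minutes
Adding 3 hours: 10 + 3 = 13 - 12 = 1
Final time: 1:25

Final answer: 1:25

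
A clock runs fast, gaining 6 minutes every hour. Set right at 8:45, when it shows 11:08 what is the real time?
For every 60 true minutes, the faulty clock advances 66 minutes, so 1 faulty-clock minute corresponds to 60/66 true minutes.
From 8:45 to 11:08 on the faulty dial is 143 minutes.
True elapsed: 143 x 60/66 = 130 minutes = 2 hours and 10 minutes.
True time: 8:45 + 2 hours and 10 minutes = 10:55.

Final answer: 10:55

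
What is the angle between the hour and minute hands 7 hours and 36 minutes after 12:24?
First find the time 7 hours and 36 minutes after 12:24.
Total minutes: 12 x 60 + 24 + 7 x 60 + 36 = 1200.
1200 mod 720 = 480 minutes = 8:00.
Now compute the angle at 8:00:
Hour hand: 8 x 30 + 0 x 0.5 = 240 degrees
Minute hand: 0 x 6 = 0 degrees
Difference: |240 - 0| = 240 degrees
Smaller angle: 360 - 240 = 120 degrees

Final answer: 120 degrees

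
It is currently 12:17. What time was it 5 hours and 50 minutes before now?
Starting time: 12:17 = 17 total minutes past 12:00
Subtracting: 5 hours and 50 minutes = 350 minutes
17 - 350 = -333 (negative, add 12 hours = 720) = 387 minutes
= 6 hours and 27 minutes past 12:00 = 6:27

Final answer: 6:27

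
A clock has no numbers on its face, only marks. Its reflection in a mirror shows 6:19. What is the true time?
Reflection across the vertical (12-6) axis maps a hand at angle A degrees to (360 - A) degrees, which sends a reading of T minutes past 12:00 to (720 - T) minutes past 12:00.
Mirror reads 6:19 = 379 minutes past 12:00.
Actual time: (720 - 379) mod 720 = 341 minutes = 5:41.

Final answer: 5:41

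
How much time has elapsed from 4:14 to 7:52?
From 4:14 to 7:52:
(7 x 60 + 52) - (4 x 60 + 14) = 472 - 254 = 218 minutes
= 3 hours and 38 minutes

Final answer: 3 hours and 38 minutes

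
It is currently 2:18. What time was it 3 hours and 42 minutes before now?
Starting time: 2:18 = 138 total minutes past 12:00
Subtracting: 3 hours and 42 minutes = 222 minutes
138 - 222 = -84 (negative, add 12 hours = 720) = 636 minutes
= 10 hours and 36 minutes past 12:00 = 10:36

Final answer: 10:36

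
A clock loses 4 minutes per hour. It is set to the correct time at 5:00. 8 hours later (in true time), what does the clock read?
For every 60 true minutes, the faulty clock advances 60 - 4 = 56 minutes.
True elapsed: 8 hours = 480 minutes.
Faulty clock advances: 480 x 56/60 = 448 minutes (drift: 32 minutes behind).
Shown time: 5:00 + 448 minutes = 12:28.

Final answer: 12:28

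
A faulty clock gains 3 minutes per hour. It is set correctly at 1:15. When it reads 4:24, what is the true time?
For every 60 true minutes, the faulty clock advances 63 minutes, so 1 faulty-clock minute corresponds to 60/63 true minutes.
From 1:15 to 4:24 on the faulty dial is 189 minutes.
True elapsed: 189 x 60/63 = 180 minutes = 3 hours.
True time: 1:15 + 3 hours = 4:15.

Final answer: 4:15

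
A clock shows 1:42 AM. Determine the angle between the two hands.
Hour hand position: 1 x 30 + 42 x 0.5 = 51 degrees
Minute hand position: 42 x 6 = 252 degrees
Difference: |51 - 252| = 201 degrees
Since 201 > 180, the smaller angle is 360 - 201 = 159 degrees

Final answer: 159 degrees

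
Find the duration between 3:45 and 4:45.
From 3:45 to 4:45:
(4 x 60 + 45) - (3 x 60 + 45) = 285 - 225 = 60 minutes
= 1 hour

Final answer: 1 hour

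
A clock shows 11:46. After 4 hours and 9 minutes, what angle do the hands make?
First find the time 4 hours and 9 minutes after 11:46.
Total minutes: 11 x 60 + 46 + 4 x 60 + 9 = 955.
955 mod 720 = 235 minutes = 3:55.
Now compute the angle at 3:55:
Hour hand: 3 x 30 + 55 x 0.5 = 117.5 degrees
Minute hand: 55 x 6 = 330 degrees
Difference: |117.5 - 330| = 212.5 degrees
Smaller angle: 360 - 212.5 = 147.5 degrees

Final answer: 147.5 degrees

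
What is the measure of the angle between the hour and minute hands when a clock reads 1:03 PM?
Hour hand position: 1 x 30 + 3 x 0.5 = 31.5 degrees
Minute hand position: 3 x 6 = 18 degrees
Difference: |31.5 - 18| = 13.5 degrees
The angle between the hands is 13.5 degrees

Final answer: 13.5 degrees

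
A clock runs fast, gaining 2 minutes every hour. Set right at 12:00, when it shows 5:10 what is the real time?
For every 60 true minutes, the faulty clock advances 62 minutes, so 1 faulty-clock minute corresponds to 60/62 true minutes.
From 12:00 to 5:10 on the faulty dial is 310 minutes.
True elapsed: 310 x 60/62 = 300 minutes = 5 hours.
True time: 12:00 + 5 hours = 5:00.

Final answer: 5:00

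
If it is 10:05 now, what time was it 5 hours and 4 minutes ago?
Starting time: 10:05 = 605 total minutes past 12:00
Subtracting: 5 hours and 4 minutes = 304 minutes
605 - 304 = 301 minutes
= 5 hours and 1 minute past 12:00 = 5:01

Final answer: 5:01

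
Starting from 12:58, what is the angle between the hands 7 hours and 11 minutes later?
First find the time 7 hours and 11 minutes after 12:58.
Total minutes: 12 x 60 + 58 + 7 x 60 + 11 = 1209.
1209 mod 720 = 489 minutes = 8:09.
Now compute the angle at 8:09:
Hour hand: 8 x 30 + 9 x 0.5 = 244.5 degrees
Minute hand: 9 x 6 = 54 degrees
Difference: |244.5 - 54| = 190.5 degrees
Smaller angle: 360 - 190.5 = 169.5 degrees

Final answer: 169.5 degrees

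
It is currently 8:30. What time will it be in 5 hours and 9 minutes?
Starting time: 8:30
Adding 9 minutes to 30 minutes: 30 + 9 = 39 minutes
Adding 5 hours: 8 + 5 = 13 - 12 = 1
Final time: 1:39

Final answer: 1:39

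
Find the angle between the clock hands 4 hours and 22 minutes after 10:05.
First find the time 4 hours and 22 minutes after 10:05.
Total minutes: 10 x 60 + 5 + 4 x 60 + 22 = 867.
867 mod 720 = 147 minutes = 2:27.
Now compute the angle at 2:27:
Hour hand: 2 x 30 + 27 x 0.5 = 73.5 degrees
Minute hand: 27 x 6 = 162 degrees
Difference: |73.5 - 162| = 88.5 degrees
The angle is 88.5 degrees

Final answer: 88.5 degrees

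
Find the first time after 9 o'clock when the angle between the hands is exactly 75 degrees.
At t minutes past 9:00, the hour hand is at 30 x 9 + 0.5t degrees and the minute hand is at 6t degrees.
The smaller angle between them is 75 degrees when |30H - 5.5t| = 75 or |30H - 5.5t| = 285.
With H = 9, solve 30 x 9 - 5.5t = +/- target for each target:
  t = (30 x 9 - 75) / 5.5 = 35.45
  t = (30 x 9 + 75) / 5.5 = 62.73 (outside (0, 60))
  t = (30 x 9 - 285) / 5.5 = -2.73 (outside (0, 60))
  t = (30 x 9 + 285) / 5.5 = 100.91 (outside (0, 60))
Valid solutions in (0, 60): {35.45} minutes.
The first occurrence is t = 35.45 minutes.
The hands form a 75-degree angle at 35.45 minutes past 9:00.

Final answer: 35.45 minutes past 9:00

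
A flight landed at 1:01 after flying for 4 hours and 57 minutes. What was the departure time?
Starting time: 1:01 = 61 total minutes past 12:00
Subtracting: 4 hours and 57 minutes = 297 minutes
61 - 297 = -236 (negative, add 12 hours = 720) = 484 minutes
= 8 hours and 4 minutes past 12:00 = 8:04

Final answer: 8:04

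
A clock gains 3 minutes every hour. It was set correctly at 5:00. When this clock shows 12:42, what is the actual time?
For every 60 true minutes, the faulty clock advances 63 minutes, so 1 faulty-clock minute corresponds to 60/63 true minutes.
From 5:00 to 12:42 on the faulty dial is 462 minutes.
True elapsed: 462 x 60/63 = 440 minutes = 7 hours and 20 minutes.
True time: 5:00 + 7 hours and 20 minutes = 12:20.

Final answer: 12:20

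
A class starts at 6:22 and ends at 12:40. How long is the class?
From 6:22 to 12:40:
(12 x 60 + 40) - (6 x 60 + 22) = 760 - 382 = 378 minutes
= 6 hours and 18 minutes

Final answer: 6 hours and 18 minutes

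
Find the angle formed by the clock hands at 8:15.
Hour hand position: 8 x 30 + 15 x 0.5 = 247.5 degrees
Minute hand position: 15 x 6 = 90 degrees
Difference: |247.5 - 90| = 157.5 degrees
The angle between the hands is 157.5 degrees

Final answer: 157.5 degrees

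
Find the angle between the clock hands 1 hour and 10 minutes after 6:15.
First find the time 1 hour and 10 minutes after 6:15.
Total minutes: 6 x 60 + 15 + 1 x 60 + 10 = 445.
445 mod 720 = 445 minutes = 7:25.
Now compute the angle at 7:25:
Hour hand: 7 x 30 + 25 x 0.5 = 222.5 degrees
Minute hand: 25 x 6 = 150 degrees
Difference: |222.5 - 150| = 72.5 degrees
The angle is 72.5 degrees

Final answer: 72.5 degrees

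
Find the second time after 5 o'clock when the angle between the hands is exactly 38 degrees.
At t minutes past 5:00, the hour hand is at 30 x 5 + 0.5t degrees and the minute hand is at 6t degrees.
The smaller angle between them is 38 degrees when |30H - 5.5t| = 38 or |30H - 5.5t| = 322.
With H = 5, solve 30 x 5 - 5.5t = +/- target for each target:
  t = (30 x 5 - 38) / 5.5 = 20.36
  t = (30 x 5 + 38) / 5.5 = 34.18
  t = (30 x 5 - 322) / 5.5 = -31.27 (outside (0, 60))
  t = (30 x 5 + 322) / 5.5 = 85.82 (outside (0, 60))
Valid solutions in (0, 60): {20.36, 34.18} minutes.
The second occurrence is t = 34.18 minutes.
The hands form a 38-degree angle at 34.18 minutes past 5:00.

Final answer: 34.18 minutes past 5:00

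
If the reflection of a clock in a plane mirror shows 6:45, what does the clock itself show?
Reflection across the vertical (12-6) axis maps a hand at angle A degrees to (360 - A) degrees, which sends a reading of T minutes past 12:00 to (720 - T) minutes past 12:00.
Mirror reads 6:45 = 405 minutes past 12:00.
Actual time: (720 - 405) mod 720 = 315 minutes = 5:15.

Final answer: 5:15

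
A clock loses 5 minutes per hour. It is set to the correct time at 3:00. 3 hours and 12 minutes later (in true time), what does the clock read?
For every 60 true minutes, the faulty clock advances 60 - 5 = 55 minutes.
True elapsed: 3 hours and 12 minutes = 192 minutes.
Faulty clock advances: 192 x 55/60 = 176 minutes (drift: 16 minutes behind).
Shown time: 3:00 + 176 minutes = 5:56.

Final answer: 5:56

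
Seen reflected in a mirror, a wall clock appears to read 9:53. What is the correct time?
Reflection across the vertical (12-6) axis maps a hand at angle A degrees to (360 - A) degrees, which sends a reading of T minutes past 12:00 to (720 - T) minutes past 12:00.
Mirror reads 9:53 = 593 minutes past 12:00.
Actual time: (720 - 593) mod 720 = 127 minutes = 2:07.

Final answer: 2:07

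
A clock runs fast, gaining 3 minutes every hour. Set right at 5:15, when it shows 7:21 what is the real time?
For every 60 true minutes, the faulty clock advances 63 minutes, so 1 faulty-clock minute corresponds to 60/63 true minutes.
From 5:15 to 7:21 on the faulty dial is 126 minutes.
True elapsed: 126 x 60/63 = 120 minutes = 2 hours.
True time: 5:15 + 2 hours = 7:15.

Final answer: 7:15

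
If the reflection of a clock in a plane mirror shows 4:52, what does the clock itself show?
Reflection across the vertical (12-6) axis maps a hand at angle A degrees to (360 - A) degrees, which sends a reading of T minutes past 12:00 to (720 - T) minutes past 12:00.
Mirror reads 4:52 = 292 minutes past 12:00.
Actual time: (720 - 292) mod 720 = 428 minutes = 7:08.

Final answer: 7:08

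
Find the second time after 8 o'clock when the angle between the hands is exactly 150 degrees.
At t minutes past 8:00, the hour hand is at 30 x 8 + 0.5t degrees and the minute hand is at 6t degrees.
The smaller angle between them is 150 degrees when |30H - 5.5t| = 150 or |30H - 5.5t| = 210.
With H = 8, solve 30 x 8 - 5.5t = +/- target for each target:
  t = (30 x 8 - 150) / 5.5 = 16.36
  t = (30 x 8 + 150) / 5.5 = 70.91 (outside (0, 60))
  t = (30 x 8 - 210) / 5.5 = 5.45
  t = (30 x 8 + 210) / 5.5 = 81.82 (outside (0, 60))
Valid solutions in (0, 60): {5.45, 16.36} minutes.
The second occurrence is t = 16.36 minutes.
The hands form a 150-degree angle at 16.36 minutes past 8:00.

Final answer: 16.36 minutes past 8:00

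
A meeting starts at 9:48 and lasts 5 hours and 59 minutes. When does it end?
Starting time: 9:48
Adding 59 minutes to 48 minutes: 48 + 59 = 107 minutes = 1 hour and 47 minutes
Adding 5 hours: 9 + 5 + 1 (carry) = 15 - 12 = 3
Final time: 3:47

Final answer: 3:47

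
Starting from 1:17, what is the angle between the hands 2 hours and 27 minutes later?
First find the time 2 hours and 27 minutes after 1:17.
Total minutes: 1 x 60 + 17 + 2 x 60 + 27 = 224.
224 mod 720 = 224 minutes = 3:44.
Now compute the angle at 3:44:
Hour hand: 3 x 30 + 44 x 0.5 = 112 degrees
Minute hand: 44 x 6 = 264 degrees
Difference: |112 - 264| = 152 degrees
The angle is 152 degrees

Final answer: 152 degrees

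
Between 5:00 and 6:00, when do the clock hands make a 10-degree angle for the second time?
At t minutes past 5:00, the hour hand is at 30 x 5 + 0.5t degrees and the minute hand is at 6t degrees.
The smaller angle between them is 10 degrees when |30H - 5.5t| = 10 or |30H - 5.5t| = 350.
With H = 5, solve 30 x 5 - 5.5t = +/- target for each target:
  t = (30 x 5 - 10) / 5.5 = 25.45
  t = (30 x 5 + 10) / 5.5 = 29.09
  t = (30 x 5 - 350) / 5.5 = -36.36 (outside (0, 60))
  t = (30 x 5 + 350) / 5.5 = 90.91 (outside (0, 60))
Valid solutions in (0, 60): {25.45, 29.09} minutes.
The second occurrence is t = 29.09 minutes.
The hands form a 10-degree angle at 29.09 minutes past 5:00.

Final answer: 29.09 minutes past 5:00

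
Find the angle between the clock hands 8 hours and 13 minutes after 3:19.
First find the time 8 hours and 13 minutes after 3:19.
Total minutes: 3 x 60 + 19 + 8 x 60 + 13 = 692.
692 mod 720 = 692 minutes = 11:32.
Now compute the angle at 11:32:
Hour hand: 11 x 30 + 32 x 0.5 = 346 degrees
Minute hand: 32 x 6 = 192 degrees
Difference: |346 - 192| = 154 degrees
The angle is 154 degrees

Final answer: 154 degrees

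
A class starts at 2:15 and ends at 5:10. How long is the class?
From 2:15 to 5:10:
(5 x 60 + 10) - (2 x 60 + 15) = 310 - 135 = 175 minutes
= 2 hours and 55 minutes

Final answer: 2 hours and 55 minutes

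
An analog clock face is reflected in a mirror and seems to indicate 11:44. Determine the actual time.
Reflection across the vertical (12-6) axis maps a hand at angle A degrees to (360 - A) degrees, which sends a reading of T minutes past 12:00 to (720 - T) minutes past 12:00.
Mirror reads 11:44 = 704 minutes past 12:00.
Actual time: (720 - 704) mod 720 = 16 minutes = 12:16.

Final answer: 12:16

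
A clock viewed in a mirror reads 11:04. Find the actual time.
Reflection across the vertical (12-6) axis maps a hand at angle A degrees to (360 - A) degrees, which sends a reading of T minutes past 12:00 to (720 - T) minutes past 12:00.
Mirror reads 11:04 = 664 minutes past 12:00.
Actual time: (720 - 664) mod 720 = 56 minutes = 12:56.

Final answer: 12:56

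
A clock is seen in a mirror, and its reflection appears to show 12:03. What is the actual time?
Reflection across the vertical (12-6) axis maps a hand at angle A degrees to (360 - A) degrees, which sends a reading of T minutes past 12:00 to (720 - T) minutes past 12:00.
Mirror reads 12:03 = 3 minutes past 12:00.
Actual time: (720 - 3) mod 720 = 717 minutes = 11:57.

Final answer: 11:57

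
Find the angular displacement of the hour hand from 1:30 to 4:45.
The hour hand moves 0.5 degrees per minute.
Time elapsed: 4:45 - 1:30 = 195 minutes
Angular displacement: 195 x 0.5 = 97.5 degrees

Final answer: 97.5 degrees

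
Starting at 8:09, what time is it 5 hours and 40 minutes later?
Starting time: 8:09
Adding 40 minutes to 9 minutes: 9 + 40 = 49 minutes
Adding 5 hours: 8 + 5 = 13 - 12 = 1
Final time: 1:49

Final answer: 1:49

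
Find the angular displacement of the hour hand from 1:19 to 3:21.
The hour hand moves 0.5 degrees per minute.
Time elapsed: 3:21 - 1:19 = 122 minutes
Angular displacement: 122 x 0.5 = 61 degrees

Final answer: 61 degrees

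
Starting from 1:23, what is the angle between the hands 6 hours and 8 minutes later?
First find the time 6 hours and 8 minutes after 1:23.
Total minutes: 1 x 60 + 23 + 6 x 60 + 8 = 451.
451 mod 720 = 451 minutes = 7:31.
Now compute the angle at 7:31:
Hour hand: 7 x 30 + 31 x 0.5 = 225.5 degrees
Minute hand: 31 x 6 = 186 degrees
Difference: |225.5 - 186| = 39.5 degrees
The angle is 39.5 degrees

Final answer: 39.5 degrees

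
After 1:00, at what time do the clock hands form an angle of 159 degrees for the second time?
At t minutes past 1:00, the hour hand is at 30 x 1 + 0.5t degrees and the minute hand is at 6t degrees.
The smaller angle between them is 159 degrees when |30H - 5.5t| = 159 or |30H - 5.5t| = 201.
With H = 1, solve 30 x 1 - 5.5t = +/- target for each target:
  t = (30 x 1 - 159) / 5.5 = -23.45 (outside (0, 60))
  t = (30 x 1 + 159) / 5.5 = 34.36
  t = (30 x 1 - 201) / 5.5 = -31.09 (outside (0, 60))
  t = (30 x 1 + 201) / 5.5 = 42
Valid solutions in (0, 60): {34.36, 42} minutes.
The second occurrence is t = 42 minutes.
The hands form a 159-degree angle at 42 minutes past 1:00.

Final answer: 42 minutes past 1:00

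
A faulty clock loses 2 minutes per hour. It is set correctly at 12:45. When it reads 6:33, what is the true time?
For every 60 true minutes, the faulty clock advances 58 minutes, so 1 faulty-clock minute corresponds to 60/58 true minutes.
From 12:45 to 6:33 on the faulty dial is 348 minutes.
True elapsed: 348 x 60/58 = 360 minutes = 6 hours.
True time: 12:45 + 6 hours = 6:45.

Final answer: 6:45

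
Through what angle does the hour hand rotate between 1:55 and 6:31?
The hour hand moves 0.5 degrees per minute.
Time elapsed: 6:31 - 1:55 = 276 minutes
Angular displacement: 276 x 0.5 = 138 degrees

Final answer: 138 degrees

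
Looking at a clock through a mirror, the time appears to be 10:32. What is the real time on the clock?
Reflection across the vertical (12-6) axis maps a hand at angle A degrees to (360 - A) degrees, which sends a reading of T minutes past 12:00 to (720 - T) minutes past 12:00.
Mirror reads 10:32 = 632 minutes past 12:00.
Actual time: (720 - 632) mod 720 = 88 minutes = 1:28.

Final answer: 1:28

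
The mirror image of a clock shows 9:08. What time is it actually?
Reflection across the vertical (12-6) axis maps a hand at angle A degrees to (360 - A) degrees, which sends a reading of T minutes past 12:00 to (720 - T) minutes past 12:00.
Mirror reads 9:08 = 548 minutes past 12:00.
Actual time: (720 - 548) mod 720 = 172 minutes = 2:52.

Final answer: 2:52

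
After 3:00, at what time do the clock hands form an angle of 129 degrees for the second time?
At t minutes past 3:00, the hour hand is at 30 x 3 + 0.5t degrees and the minute hand is at 6t degrees.
The smaller angle between them is 129 degrees when |30H - 5.5t| = 129 or |30H - 5.5t| = 231.
With H = 3, solve 30 x 3 - 5.5t = +/- target for each target:
  t = (30 x 3 - 129) / 5.5 = -7.09 (outside (0, 60))
  t = (30 x 3 + 129) / 5.5 = 39.82
  t = (30 x 3 - 231) / 5.5 = -25.64 (outside (0, 60))
  t = (30 x 3 + 231) / 5.5 = 58.36
Valid solutions in (0, 60): {39.82, 58.36} minutes.
The second occurrence is t = 58.36 minutes.
The hands form a 129-degree angle at 58.36 minutes past 3:00.

Final answer: 58.36 minutes past 3:00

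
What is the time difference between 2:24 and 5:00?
From 2:24 to 5:00:
(5 x 60 + 0) - (2 x 60 + 24) = 300 - 144 = 156 minutes
= 2 hours and 36 minutes

Final answer: 2 hours and 36 minutes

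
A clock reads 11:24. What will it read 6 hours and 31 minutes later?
Starting time: 11:24
Adding 31 minutes to 24 minutes: 24 + 31 = 55 minutes
Adding 6 hours: 11 + 6 = 17 - 12 = 5
Final time: 5:55

Final answer: 5:55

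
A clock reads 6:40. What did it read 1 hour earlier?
Starting time: 6:40 = 400 total minutes past 12:00
Subtracting: 1 hour = 60 minutes
400 - 60 = 340 minutes
= 5 hours and 40 minutes past 12:00 = 5:40

Final answer: 5:40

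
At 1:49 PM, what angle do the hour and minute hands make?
Hour hand position: 1 x 30 + 49 x 0.5 = 54.5 degrees
Minute hand position: 49 x 6 = 294 degrees
Difference: |54.5 - 294| = 239.5 degrees
Since 239.5 > 180, the smaller angle is 360 - 239.5 = 120.5 degrees

Final answer: 120.5 degrees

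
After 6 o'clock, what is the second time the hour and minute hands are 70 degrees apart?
At t minutes past 6:00, the hour hand is at 30 x 6 + 0.5t degrees and the minute hand is at 6t degrees.
The smaller angle between them is 70 degrees when |30H - 5.5t| = 70 or |30H - 5.5t| = 290.
With H = 6, solve 30 x 6 - 5.5t = +/- target for each target:
  t = (30 x 6 - 70) / 5.5 = 20
  t = (30 x 6 + 70) / 5.5 = 45.45
  t = (30 x 6 - 290) / 5.5 = -20 (outside (0, 60))
  t = (30 x 6 + 290) / 5.5 = 85.45 (outside (0, 60))
Valid solutions in (0, 60): {20, 45.45} minutes.
The second occurrence is t = 45.45 minutes.
The hands form a 70-degree angle at 45.45 minutes past 6:00.

Final answer: 45.45 minutes past 6:00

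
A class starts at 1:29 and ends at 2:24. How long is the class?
From 1:29 to 2:24:
(2 x 60 + 24) - (1 x 60 + 29) = 144 - 89 = 55 minutes
= 55 minutes

Final answer: 55 minutes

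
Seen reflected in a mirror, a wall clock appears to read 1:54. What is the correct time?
Reflection across the vertical (12-6) axis maps a hand at angle A degrees to (360 - A) degrees, which sends a reading of T minutes past 12:00 to (720 - T) minutes past 12:00.
Mirror reads 1:54 = 114 minutes past 12:00.
Actual time: (720 - 114) mod 720 = 606 minutes = 10:06.

Final answer: 10:06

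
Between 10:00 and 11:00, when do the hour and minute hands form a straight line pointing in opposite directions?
For hands to be 180 degrees apart: |30H - 5.5t| = 180
With H = 10: t = (30 x 10 + 180)/5.5 = 87.27 or t = (30 x 10 - 180)/5.5 = 21.82
First valid solution (0 < t < 60): t = 21.82 minutes
The hands are opposite at 21.82 minutes past 10:00.

Final answer: 21.82 minutes past 10:00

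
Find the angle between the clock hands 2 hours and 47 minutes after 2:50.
First find the time 2 hours and 47 minutes after 2:50.
Total minutes: 2 x 60 + 50 + 2 x 60 + 47 = 337.
337 mod 720 = 337 minutes = 5:37.
Now compute the angle at 5:37:
Hour hand: 5 x 30 + 37 x 0.5 = 168.5 degrees
Minute hand: 37 x 6 = 222 degrees
Difference: |168.5 - 222| = 53.5 degrees
The angle is 53.5 degrees

Final answer: 53.5 degrees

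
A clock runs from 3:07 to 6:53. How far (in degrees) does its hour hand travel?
The hour hand moves 0.5 degrees per minute.
Time elapsed: 6:53 - 3:07 = 226 minutes
Angular displacement: 226 x 0.5 = 113 degrees

Final answer: 113 degrees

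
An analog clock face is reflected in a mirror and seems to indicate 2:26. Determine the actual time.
Reflection across the vertical (12-6) axis maps a hand at angle A degrees to (360 - A) degrees, which sends a reading of T minutes past 12:00 to (720 - T) minutes past 12:00.
Mirror reads 2:26 = 146 minutes past 12:00.
Actual time: (720 - 146) mod 720 = 574 minutes = 9:34.

Final answer: 9:34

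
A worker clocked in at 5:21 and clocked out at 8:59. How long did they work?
From 5:21 to 8:59:
(8 x 60 + 59) - (5 x 60 + 21) = 539 - 321 = 218 minutes
= 3 hours and 38 minutes

Final answer: 3 hours and 38 minutes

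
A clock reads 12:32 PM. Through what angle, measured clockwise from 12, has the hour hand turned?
The hour hand moves 30 degrees per hour and 0.5 degrees per minute.
At 12:32: (0) x 30 + 32 x 0.5 = 0 + 16 = 16 degrees

Final answer: 16 degrees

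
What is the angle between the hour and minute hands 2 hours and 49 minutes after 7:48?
First find the time 2 hours and 49 minutes after 7:48.
Total minutes: 7 x 60 + 48 + 2 x 60 + 49 = 637.
637 mod 720 = 637 minutes = 10:37.
Now compute the angle at 10:37:
Hour hand: 10 x 30 + 37 x 0.5 = 318.5 degrees
Minute hand: 37 x 6 = 222 degrees
Difference: |318.5 - 222| = 96.5 degrees
The angle is 96.5 degrees

Final answer: 96.5 degrees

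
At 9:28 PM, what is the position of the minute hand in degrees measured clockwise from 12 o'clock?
The minute hand moves 6 degrees per minute.
At 9:28: 28 x 6 = 168 degrees

Final answer: 168 degrees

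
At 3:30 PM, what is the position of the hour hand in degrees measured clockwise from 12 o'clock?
The hour hand moves 30 degrees per hour and 0.5 degrees per minute.
At 3:30: (3) x 30 + 30 x 0.5 = 90 + 15 = 105 degrees

Final answer: 105 degrees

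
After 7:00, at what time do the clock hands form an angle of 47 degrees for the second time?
At t minutes past 7:00, the hour hand is at 30 x 7 + 0.5t degrees and the minute hand is at 6t degrees.
The smaller angle between them is 47 degrees when |30H - 5.5t| = 47 or |30H - 5.5t| = 313.
With H = 7, solve 30 x 7 - 5.5t = +/- target for each target:
  t = (30 x 7 - 47) / 5.5 = 29.64
  t = (30 x 7 + 47) / 5.5 = 46.73
  t = (30 x 7 - 313) / 5.5 = -18.73 (outside (0, 60))
  t = (30 x 7 + 313) / 5.5 = 95.09 (outside (0, 60))
Valid solutions in (0, 60): {29.64, 46.73} minutes.
The second occurrence is t = 46.73 minutes.
The hands form a 47-degree angle at 46.73 minutes past 7:00.

Final answer: 46.73 minutes past 7:00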